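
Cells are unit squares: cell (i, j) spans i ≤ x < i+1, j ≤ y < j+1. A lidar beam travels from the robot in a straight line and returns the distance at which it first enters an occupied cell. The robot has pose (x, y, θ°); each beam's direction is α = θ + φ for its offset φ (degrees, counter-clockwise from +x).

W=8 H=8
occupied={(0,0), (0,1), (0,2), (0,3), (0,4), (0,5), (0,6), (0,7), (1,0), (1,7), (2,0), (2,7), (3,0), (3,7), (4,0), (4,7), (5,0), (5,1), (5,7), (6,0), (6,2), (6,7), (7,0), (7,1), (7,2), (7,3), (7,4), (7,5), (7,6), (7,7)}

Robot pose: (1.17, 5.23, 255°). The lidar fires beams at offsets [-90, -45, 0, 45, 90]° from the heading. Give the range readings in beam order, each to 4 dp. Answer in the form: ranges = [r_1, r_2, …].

ranges = [0.1760, 0.1963, 0.6568, 4.8844, 6.0357]

beam 1: φ=-90°, α=165°
  d=(-0.9659,0.2588)  start (1,5)  tX=0.1760 tY=2.9751  stride 1/|dx|=1.0353 1/|dy|=3.8637
    cross x-line → (0,5), t=0.1760 (wall)
  → r_1 = 0.1760
beam 2: φ=-45°, α=210°
  d=(-0.8660,-0.5000)  start (1,5)  tX=0.1963 tY=0.4600  stride 1/|dx|=1.1547 1/|dy|=2.0000
    cross x-line → (0,5), t=0.1963 (wall)
  → r_2 = 0.1963
beam 3: φ=0°, α=255°
  d=(-0.2588,-0.9659)  start (1,5)  tX=0.6568 tY=0.2381  stride 1/|dx|=3.8637 1/|dy|=1.0353
    cross y-line → (1,4), t=0.2381
    cross x-line → (0,4), t=0.6568 (wall)
  → r_3 = 0.6568
beam 4: φ=45°, α=300°
  d=(0.5000,-0.8660)  start (1,5)  tX=1.6600 tY=0.2656  stride 1/|dx|=2.0000 1/|dy|=1.1547
    cross y-line → (1,4), t=0.2656
    cross y-line → (1,3), t=1.4203
    cross x-line → (2,3), t=1.6600
    cross y-line → (2,2), t=2.5750
    cross x-line → (3,2), t=3.6600
    cross y-line → (3,1), t=3.7297
    cross y-line → (3,0), t=4.8844 (wall)
  → r_4 = 4.8844
beam 5: φ=90°, α=345°
  d=(0.9659,-0.2588)  start (1,5)  tX=0.8593 tY=0.8887  stride 1/|dx|=1.0353 1/|dy|=3.8637
    cross x-line → (2,5), t=0.8593
    cross y-line → (2,4), t=0.8887
    cross x-line → (3,4), t=1.8946
    cross x-line → (4,4), t=2.9298
    cross x-line → (5,4), t=3.9651
    cross y-line → (5,3), t=4.7524
    cross x-line → (6,3), t=5.0004
    cross x-line → (7,3), t=6.0357 (wall)
  → r_5 = 6.0357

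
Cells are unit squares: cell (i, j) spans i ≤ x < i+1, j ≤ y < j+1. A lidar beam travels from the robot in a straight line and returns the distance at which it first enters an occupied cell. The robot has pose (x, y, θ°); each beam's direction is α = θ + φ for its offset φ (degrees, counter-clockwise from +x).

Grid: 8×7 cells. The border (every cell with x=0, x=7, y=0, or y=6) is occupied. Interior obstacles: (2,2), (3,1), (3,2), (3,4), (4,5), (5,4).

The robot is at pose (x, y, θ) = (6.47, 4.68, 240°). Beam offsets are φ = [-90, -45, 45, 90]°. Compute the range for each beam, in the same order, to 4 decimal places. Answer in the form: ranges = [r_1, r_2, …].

beam 1: φ=-90°, α=150°
  direction (-0.8660, 0.5000); cell (6,4); t to first gridline: x 0.5427, y 0.6400 (then +1.1547 / +2.0000)
    (5,4) via x @ 0.5427  # hit
  → r_1 = 0.5427
beam 2: φ=-45°, α=195°
  direction (-0.9659, -0.2588); cell (6,4); t to first gridline: x 0.4866, y 2.6273 (then +1.0353 / +3.8637)
    (5,4) via x @ 0.4866  # hit
  → r_2 = 0.4866
beam 3: φ=45°, α=285°
  direction (0.2588, -0.9659); cell (6,4); t to first gridline: x 2.0478, y 0.7040 (then +3.8637 / +1.0353)
    (6,3) via y @ 0.7040
    (6,2) via y @ 1.7393
    (7,2) via x @ 2.0478  # hit
  → r_3 = 2.0478
beam 4: φ=90°, α=330°
  direction (0.8660, -0.5000); cell (6,4); t to first gridline: x 0.6120, y 1.3600 (then +1.1547 / +2.0000)
    (7,4) via x @ 0.6120  # hit
  → r_4 = 0.6120

ranges = [0.5427, 0.4866, 2.0478, 0.6120]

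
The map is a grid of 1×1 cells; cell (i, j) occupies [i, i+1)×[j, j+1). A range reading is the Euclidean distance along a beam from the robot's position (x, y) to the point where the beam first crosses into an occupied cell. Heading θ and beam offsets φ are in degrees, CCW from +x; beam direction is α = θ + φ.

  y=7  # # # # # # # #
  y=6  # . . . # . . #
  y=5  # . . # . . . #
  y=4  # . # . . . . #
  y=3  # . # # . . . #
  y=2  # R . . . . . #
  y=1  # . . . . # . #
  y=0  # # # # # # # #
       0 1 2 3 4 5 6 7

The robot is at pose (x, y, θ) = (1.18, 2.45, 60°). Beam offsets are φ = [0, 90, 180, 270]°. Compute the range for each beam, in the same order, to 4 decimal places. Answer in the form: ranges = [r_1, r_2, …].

beam 1: φ=0°, α=60°
  cosα=0.5000 sinα=0.8660 | (1,2) | tMaxX 1.6400 tMaxY 0.6351 | tΔX 2.0000 tΔY 1.1547
    t=0.6351 [y] (1,3)
    t=1.6400 [x] (2,3) — stop
  → r_1 = 1.6400
beam 2: φ=90°, α=150°
  cosα=-0.8660 sinα=0.5000 | (1,2) | tMaxX 0.2078 tMaxY 1.1000 | tΔX 1.1547 tΔY 2.0000
    t=0.2078 [x] (0,2) — stop
  → r_2 = 0.2078
beam 3: φ=180°, α=240°
  cosα=-0.5000 sinα=-0.8660 | (1,2) | tMaxX 0.3600 tMaxY 0.5196 | tΔX 2.0000 tΔY 1.1547
    t=0.3600 [x] (0,2) — stop
  → r_3 = 0.3600
beam 4: φ=270°, α=330°
  cosα=0.8660 sinα=-0.5000 | (1,2) | tMaxX 0.9469 tMaxY 0.9000 | tΔX 1.1547 tΔY 2.0000
    t=0.9000 [y] (1,1)
    t=0.9469 [x] (2,1)
    t=2.1016 [x] (3,1)
    t=2.9000 [y] (3,0) — stop
  → r_4 = 2.9000

ranges = [1.6400, 0.2078, 0.3600, 2.9000]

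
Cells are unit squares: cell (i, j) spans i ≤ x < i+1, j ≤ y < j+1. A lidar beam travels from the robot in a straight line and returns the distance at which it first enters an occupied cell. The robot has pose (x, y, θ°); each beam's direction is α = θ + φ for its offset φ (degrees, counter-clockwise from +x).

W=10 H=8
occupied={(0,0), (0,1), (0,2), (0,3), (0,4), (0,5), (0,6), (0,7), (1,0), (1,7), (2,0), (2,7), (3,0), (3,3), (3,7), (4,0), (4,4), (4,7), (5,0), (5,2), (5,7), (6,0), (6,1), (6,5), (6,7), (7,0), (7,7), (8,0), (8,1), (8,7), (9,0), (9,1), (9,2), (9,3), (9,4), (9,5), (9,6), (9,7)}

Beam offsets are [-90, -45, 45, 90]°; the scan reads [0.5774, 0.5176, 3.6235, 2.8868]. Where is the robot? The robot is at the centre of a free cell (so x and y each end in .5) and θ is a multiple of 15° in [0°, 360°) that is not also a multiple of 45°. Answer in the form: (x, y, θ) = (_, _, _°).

The pose lattice has 42·16 = 672 candidates. Test each by forward raycasting.
  (1.5, 6.5, 165°): beam 1 = 0.5176 ≠ 0.5774 ✗
  (4.5, 5.5, 165°): beam 1 = 1.5529 ≠ 0.5774 ✗
  (4.5, 1.5, 255°): beam 1 = 3.6235 ≠ 0.5774 ✗
  (5.5, 4.5, 300°): beam 2 = 1.5529 ≠ 0.5176 ✗
  …
  (4.5, 6.5, 150°): r_1=0.5774, r_2=0.5176, r_3=3.6235, r_4=2.8868 — all match ✓
Only this pose fits every beam.

(x, y, θ) = (4.5, 6.5, 150°)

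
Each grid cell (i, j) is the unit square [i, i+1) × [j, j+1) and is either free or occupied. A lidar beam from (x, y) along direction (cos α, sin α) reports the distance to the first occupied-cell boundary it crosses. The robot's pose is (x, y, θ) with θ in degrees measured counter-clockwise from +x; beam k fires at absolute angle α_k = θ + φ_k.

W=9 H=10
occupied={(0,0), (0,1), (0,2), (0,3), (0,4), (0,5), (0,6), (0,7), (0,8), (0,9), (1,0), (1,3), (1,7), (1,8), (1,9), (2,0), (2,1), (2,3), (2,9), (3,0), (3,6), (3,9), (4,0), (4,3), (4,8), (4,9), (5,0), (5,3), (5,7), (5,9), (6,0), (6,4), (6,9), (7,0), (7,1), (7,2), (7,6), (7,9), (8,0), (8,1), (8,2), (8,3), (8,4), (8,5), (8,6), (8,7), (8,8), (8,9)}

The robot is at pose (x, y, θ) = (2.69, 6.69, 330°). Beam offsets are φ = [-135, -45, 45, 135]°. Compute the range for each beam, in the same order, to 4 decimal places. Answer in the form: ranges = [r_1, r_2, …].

beam 1: φ=-135°, α=195°
  dir = (cos 195°, sin 195°) = (-0.9659, -0.2588); from cell (2,6)
  next x-line at t=0.7143, next y-line at t=2.6660; Δt_x=1.0353, Δt_y=3.8637
    x: enter (1,6) at t=0.7143
    x: enter (0,6) at t=1.7496 ← occupied
  → r_1 = 1.7496
beam 2: φ=-45°, α=285°
  dir = (cos 285°, sin 285°) = (0.2588, -0.9659); from cell (2,6)
  next x-line at t=1.1977, next y-line at t=0.7143; Δt_x=3.8637, Δt_y=1.0353
    y: enter (2,5) at t=0.7143
    x: enter (3,5) at t=1.1977
    y: enter (3,4) at t=1.7496
    y: enter (3,3) at t=2.7849
    y: enter (3,2) at t=3.8202
    y: enter (3,1) at t=4.8554
    x: enter (4,1) at t=5.0615
    y: enter (4,0) at t=5.8907 ← occupied
  → r_2 = 5.8907
beam 3: φ=45°, α=15°
  dir = (cos 15°, sin 15°) = (0.9659, 0.2588); from cell (2,6)
  next x-line at t=0.3209, next y-line at t=1.1977; Δt_x=1.0353, Δt_y=3.8637
    x: enter (3,6) at t=0.3209 ← occupied
  → r_3 = 0.3209
beam 4: φ=135°, α=105°
  dir = (cos 105°, sin 105°) = (-0.2588, 0.9659); from cell (2,6)
  next x-line at t=2.6660, next y-line at t=0.3209; Δt_x=3.8637, Δt_y=1.0353
    y: enter (2,7) at t=0.3209
    y: enter (2,8) at t=1.3562
    y: enter (2,9) at t=2.3915 ← occupied
  → r_4 = 2.3915

ranges = [1.7496, 5.8907, 0.3209, 2.3915]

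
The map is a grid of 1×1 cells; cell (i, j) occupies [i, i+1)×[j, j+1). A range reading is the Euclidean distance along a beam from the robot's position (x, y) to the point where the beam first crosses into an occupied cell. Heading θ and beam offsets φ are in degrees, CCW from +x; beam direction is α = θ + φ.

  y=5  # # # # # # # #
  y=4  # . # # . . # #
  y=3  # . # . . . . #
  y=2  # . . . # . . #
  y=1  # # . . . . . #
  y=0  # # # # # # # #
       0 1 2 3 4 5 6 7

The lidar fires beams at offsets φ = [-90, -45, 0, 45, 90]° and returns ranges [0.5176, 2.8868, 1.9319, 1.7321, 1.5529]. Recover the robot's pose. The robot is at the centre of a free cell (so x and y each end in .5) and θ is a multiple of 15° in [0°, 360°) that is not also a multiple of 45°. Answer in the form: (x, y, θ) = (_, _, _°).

(x, y, θ) = (4.5, 3.5, 15°)

Candidates: 18 free-cell centres × 16 headings = 288 poses. Raycast each; keep the one whose scan matches to 4 dp.
  (3.5, 1.5, 105°): beam 1 = 3.6235 ≠ 0.5176 ✗
  (6.5, 3.5, 60°): beam 1 = 0.5774 ≠ 0.5176 ✗
  (6.5, 1.5, 330°): beam 1 = 0.5774 ≠ 0.5176 ✗
  (5.5, 2.5, 15°): beam 1 = 1.5529 ≠ 0.5176 ✗
  (6.5, 1.5, 120°): beam 1 = 0.5774 ≠ 0.5176 ✗
  …
  (4.5, 3.5, 15°): r_1=0.5176, r_2=2.8868, r_3=1.9319, r_4=1.7321, r_5=1.5529 — all match ✓
Only this pose fits every beam.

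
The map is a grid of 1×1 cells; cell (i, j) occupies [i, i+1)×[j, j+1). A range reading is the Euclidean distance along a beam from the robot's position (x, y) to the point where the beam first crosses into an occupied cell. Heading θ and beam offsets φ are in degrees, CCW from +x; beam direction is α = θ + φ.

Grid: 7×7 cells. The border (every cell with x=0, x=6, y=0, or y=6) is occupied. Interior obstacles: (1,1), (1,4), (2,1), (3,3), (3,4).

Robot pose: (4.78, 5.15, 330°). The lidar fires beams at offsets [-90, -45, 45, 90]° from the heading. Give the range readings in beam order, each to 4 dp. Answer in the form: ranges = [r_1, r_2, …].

beam 1: φ=-90°, α=240°
  cosα=-0.5000 sinα=-0.8660 | (4,5) | tMaxX 1.5600 tMaxY 0.1732 | tΔX 2.0000 tΔY 1.1547
    t=0.1732 [y] (4,4)
    t=1.3279 [y] (4,3)
    t=1.5600 [x] (3,3) — stop
  → r_1 = 1.5600
beam 2: φ=-45°, α=285°
  cosα=0.2588 sinα=-0.9659 | (4,5) | tMaxX 0.8500 tMaxY 0.1553 | tΔX 3.8637 tΔY 1.0353
    t=0.1553 [y] (4,4)
    t=0.8500 [x] (5,4)
    t=1.1906 [y] (5,3)
    t=2.2258 [y] (5,2)
    t=3.2611 [y] (5,1)
    t=4.2964 [y] (5,0) — stop
  → r_2 = 4.2964
beam 3: φ=45°, α=15°
  cosα=0.9659 sinα=0.2588 | (4,5) | tMaxX 0.2278 tMaxY 3.2841 | tΔX 1.0353 tΔY 3.8637
    t=0.2278 [x] (5,5)
    t=1.2630 [x] (6,5) — stop
  → r_3 = 1.2630
beam 4: φ=90°, α=60°
  cosα=0.5000 sinα=0.8660 | (4,5) | tMaxX 0.4400 tMaxY 0.9815 | tΔX 2.0000 tΔY 1.1547
    t=0.4400 [x] (5,5)
    t=0.9815 [y] (5,6) — stop
  → r_4 = 0.9815

ranges = [1.5600, 4.2964, 1.2630, 0.9815]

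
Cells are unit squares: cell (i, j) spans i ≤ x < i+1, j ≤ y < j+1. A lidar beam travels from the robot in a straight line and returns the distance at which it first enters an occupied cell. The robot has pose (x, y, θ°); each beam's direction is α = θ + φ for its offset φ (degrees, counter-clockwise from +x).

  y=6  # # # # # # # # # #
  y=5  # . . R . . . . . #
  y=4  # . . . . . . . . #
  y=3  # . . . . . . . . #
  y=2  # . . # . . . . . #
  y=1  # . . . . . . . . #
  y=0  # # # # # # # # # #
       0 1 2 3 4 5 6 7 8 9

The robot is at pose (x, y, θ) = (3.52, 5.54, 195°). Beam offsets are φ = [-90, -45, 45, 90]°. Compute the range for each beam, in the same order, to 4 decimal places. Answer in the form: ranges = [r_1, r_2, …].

ranges = [0.4762, 0.9200, 5.0400, 4.7002]

beam 1: φ=-90°, α=105°
  direction (-0.2588, 0.9659); cell (3,5); t to first gridline: x 2.0091, y 0.4762 (then +3.8637 / +1.0353)
    (3,6) via y @ 0.4762  # hit
  → r_1 = 0.4762
beam 2: φ=-45°, α=150°
  direction (-0.8660, 0.5000); cell (3,5); t to first gridline: x 0.6004, y 0.9200 (then +1.1547 / +2.0000)
    (2,5) via x @ 0.6004
    (2,6) via y @ 0.9200  # hit
  → r_2 = 0.9200
beam 3: φ=45°, α=240°
  direction (-0.5000, -0.8660); cell (3,5); t to first gridline: x 1.0400, y 0.6235 (then +2.0000 / +1.1547)
    (3,4) via y @ 0.6235
    (2,4) via x @ 1.0400
    (2,3) via y @ 1.7782
    (2,2) via y @ 2.9329
    (1,2) via x @ 3.0400
    (1,1) via y @ 4.0876
    (0,1) via x @ 5.0400  # hit
  → r_3 = 5.0400
beam 4: φ=90°, α=285°
  direction (0.2588, -0.9659); cell (3,5); t to first gridline: x 1.8546, y 0.5590 (then +3.8637 / +1.0353)
    (3,4) via y @ 0.5590
    (3,3) via y @ 1.5943
    (4,3) via x @ 1.8546
    (4,2) via y @ 2.6296
    (4,1) via y @ 3.6649
    (4,0) via y @ 4.7002  # hit
  → r_4 = 4.7002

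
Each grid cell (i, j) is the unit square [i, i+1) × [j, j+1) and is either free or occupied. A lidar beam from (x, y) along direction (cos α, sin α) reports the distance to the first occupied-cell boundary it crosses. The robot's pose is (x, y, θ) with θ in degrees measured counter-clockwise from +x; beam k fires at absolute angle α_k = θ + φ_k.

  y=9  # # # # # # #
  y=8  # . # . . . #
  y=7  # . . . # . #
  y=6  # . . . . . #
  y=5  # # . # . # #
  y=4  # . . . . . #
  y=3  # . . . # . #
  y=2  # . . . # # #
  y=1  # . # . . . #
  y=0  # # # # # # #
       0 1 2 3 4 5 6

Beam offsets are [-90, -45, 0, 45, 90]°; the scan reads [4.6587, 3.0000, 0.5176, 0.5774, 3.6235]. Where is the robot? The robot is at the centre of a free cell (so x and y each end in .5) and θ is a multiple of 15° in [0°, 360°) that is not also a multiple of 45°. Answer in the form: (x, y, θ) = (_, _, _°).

Candidates: 31 free-cell centres × 16 headings = 496 poses. Raycast each; keep the one whose scan matches to 4 dp.
  (1.5, 1.5, 105°): beam 1 = 0.5176 ≠ 4.6587 ✗
  (3.5, 2.5, 255°): beam 1 = 2.5882 ≠ 4.6587 ✗
  (5.5, 7.5, 150°): beam 1 = 1.0000 ≠ 4.6587 ✗
  …
  (2.5, 5.5, 345°): r_1=4.6587, r_2=3.0000, r_3=0.5176, r_4=0.5774, r_5=3.6235 — all match ✓
Only this pose fits every beam.

(x, y, θ) = (2.5, 5.5, 345°)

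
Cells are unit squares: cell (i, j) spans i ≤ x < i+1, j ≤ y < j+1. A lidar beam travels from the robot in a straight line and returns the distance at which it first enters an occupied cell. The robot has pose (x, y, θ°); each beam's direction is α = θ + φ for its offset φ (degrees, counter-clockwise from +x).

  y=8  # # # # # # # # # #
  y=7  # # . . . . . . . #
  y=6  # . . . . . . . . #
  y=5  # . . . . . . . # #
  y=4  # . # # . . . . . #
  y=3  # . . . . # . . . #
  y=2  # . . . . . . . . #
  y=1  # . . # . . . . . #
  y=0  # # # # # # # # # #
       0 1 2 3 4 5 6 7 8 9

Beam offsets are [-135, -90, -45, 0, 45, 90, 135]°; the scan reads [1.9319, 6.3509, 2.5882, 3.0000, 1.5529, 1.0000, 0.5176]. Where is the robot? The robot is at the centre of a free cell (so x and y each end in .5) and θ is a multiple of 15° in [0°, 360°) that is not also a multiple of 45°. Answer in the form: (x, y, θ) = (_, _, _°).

Candidates: 50 free-cell centres × 16 headings = 800 poses. Raycast each; keep the one whose scan matches to 4 dp.
  (3.5, 5.5, 15°): beam 1 = 0.5774 ≠ 1.9319 ✗
  (4.5, 3.5, 120°): beam 1 = 0.5176 ≠ 1.9319 ✗
  (8.5, 7.5, 165°): beam 1 = 0.5774 ≠ 1.9319 ✗
  (7.5, 2.5, 150°): beam 1 = 1.5529 ≠ 1.9319 ✗
  (2.5, 3.5, 300°): beam 1 = 1.5529 ≠ 1.9319 ✗
  …
  (8.5, 2.5, 210°): r_1=1.9319, r_2=6.3509, r_3=2.5882, r_4=3.0000, r_5=1.5529, r_6=1.0000, r_7=0.5176 — all match ✓
No second candidate reproduces the full scan.

(x, y, θ) = (8.5, 2.5, 210°)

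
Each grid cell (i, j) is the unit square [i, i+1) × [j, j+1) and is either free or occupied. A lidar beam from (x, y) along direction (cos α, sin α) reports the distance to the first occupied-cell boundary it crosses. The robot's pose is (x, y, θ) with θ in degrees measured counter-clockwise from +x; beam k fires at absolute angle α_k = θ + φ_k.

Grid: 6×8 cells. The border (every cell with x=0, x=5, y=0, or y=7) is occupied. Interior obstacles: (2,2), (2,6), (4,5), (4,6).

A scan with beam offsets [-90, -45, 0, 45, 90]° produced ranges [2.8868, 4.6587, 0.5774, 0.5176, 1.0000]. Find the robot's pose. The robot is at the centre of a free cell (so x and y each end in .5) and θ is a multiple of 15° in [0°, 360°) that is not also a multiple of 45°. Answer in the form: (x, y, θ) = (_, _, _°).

Enumerate (i+0.5, j+0.5, θ) over the 20 free cells and 16 admissible headings. For each, cast all 5 beams and compare to the given ranges.
  (4.5, 3.5, 75°): beam 1 = 0.5176 ≠ 2.8868 ✗
  (4.5, 2.5, 75°): beam 1 = 0.5176 ≠ 2.8868 ✗
  (3.5, 2.5, 165°): beam 1 = 2.5882 ≠ 2.8868 ✗
  (3.5, 3.5, 210°): beam 2 = 2.5882 ≠ 4.6587 ✗
  …
  (3.5, 5.5, 330°): r_1=2.8868, r_2=4.6587, r_3=0.5774, r_4=0.5176, r_5=1.0000 — all match ✓
No second candidate reproduces the full scan.

(x, y, θ) = (3.5, 5.5, 330°)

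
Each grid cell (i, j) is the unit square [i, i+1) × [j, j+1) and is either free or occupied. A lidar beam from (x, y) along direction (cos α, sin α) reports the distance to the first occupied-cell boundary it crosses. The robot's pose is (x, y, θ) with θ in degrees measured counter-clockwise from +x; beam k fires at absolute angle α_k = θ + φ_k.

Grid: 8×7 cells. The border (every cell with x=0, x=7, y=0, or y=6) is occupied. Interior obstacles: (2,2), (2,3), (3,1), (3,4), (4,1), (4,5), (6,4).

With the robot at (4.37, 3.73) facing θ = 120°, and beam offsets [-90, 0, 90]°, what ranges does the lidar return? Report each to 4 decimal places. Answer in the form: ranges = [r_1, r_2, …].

beam 1: φ=-90°, α=30°
  dir = (cos 30°, sin 30°) = (0.8660, 0.5000); from cell (4,3)
  next x-line at t=0.7275, next y-line at t=0.5400; Δt_x=1.1547, Δt_y=2.0000
    y: enter (4,4) at t=0.5400
    x: enter (5,4) at t=0.7275
    x: enter (6,4) at t=1.8822 ← occupied
  → r_1 = 1.8822
beam 2: φ=0°, α=120°
  dir = (cos 120°, sin 120°) = (-0.5000, 0.8660); from cell (4,3)
  next x-line at t=0.7400, next y-line at t=0.3118; Δt_x=2.0000, Δt_y=1.1547
    y: enter (4,4) at t=0.3118
    x: enter (3,4) at t=0.7400 ← occupied
  → r_2 = 0.7400
beam 3: φ=90°, α=210°
  dir = (cos 210°, sin 210°) = (-0.8660, -0.5000); from cell (4,3)
  next x-line at t=0.4272, next y-line at t=1.4600; Δt_x=1.1547, Δt_y=2.0000
    x: enter (3,3) at t=0.4272
    y: enter (3,2) at t=1.4600
    x: enter (2,2) at t=1.5819 ← occupied
  → r_3 = 1.5819

ranges = [1.8822, 0.7400, 1.5819]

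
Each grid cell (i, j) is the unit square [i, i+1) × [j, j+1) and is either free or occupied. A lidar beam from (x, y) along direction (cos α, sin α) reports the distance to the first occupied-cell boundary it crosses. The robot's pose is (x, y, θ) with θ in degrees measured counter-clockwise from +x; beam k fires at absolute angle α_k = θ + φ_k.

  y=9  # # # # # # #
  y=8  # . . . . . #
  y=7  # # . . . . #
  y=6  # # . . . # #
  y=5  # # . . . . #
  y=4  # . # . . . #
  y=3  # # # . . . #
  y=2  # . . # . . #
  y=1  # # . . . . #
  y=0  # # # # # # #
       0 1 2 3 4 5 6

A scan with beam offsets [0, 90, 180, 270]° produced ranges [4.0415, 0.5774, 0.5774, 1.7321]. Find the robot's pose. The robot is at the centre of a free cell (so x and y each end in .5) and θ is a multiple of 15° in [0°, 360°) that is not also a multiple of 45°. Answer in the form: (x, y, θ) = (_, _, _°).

Candidates: 31 free-cell centres × 16 headings = 496 poses. Raycast each; keep the one whose scan matches to 4 dp.
  (5.5, 1.5, 255°): beam 1 = 0.5176 ≠ 4.0415 ✗
  (5.5, 5.5, 255°): beam 1 = 4.6587 ≠ 4.0415 ✗
  (4.5, 6.5, 195°): beam 1 = 2.5882 ≠ 4.0415 ✗
  (3.5, 6.5, 60°): beam 1 = 2.8868 ≠ 4.0415 ✗
  …
  (5.5, 7.5, 210°): r_1=4.0415, r_2=0.5774, r_3=0.5774, r_4=1.7321 — all match ✓
Unique over the lattice → pose = (5.5, 7.5, 210°).

(x, y, θ) = (5.5, 7.5, 210°)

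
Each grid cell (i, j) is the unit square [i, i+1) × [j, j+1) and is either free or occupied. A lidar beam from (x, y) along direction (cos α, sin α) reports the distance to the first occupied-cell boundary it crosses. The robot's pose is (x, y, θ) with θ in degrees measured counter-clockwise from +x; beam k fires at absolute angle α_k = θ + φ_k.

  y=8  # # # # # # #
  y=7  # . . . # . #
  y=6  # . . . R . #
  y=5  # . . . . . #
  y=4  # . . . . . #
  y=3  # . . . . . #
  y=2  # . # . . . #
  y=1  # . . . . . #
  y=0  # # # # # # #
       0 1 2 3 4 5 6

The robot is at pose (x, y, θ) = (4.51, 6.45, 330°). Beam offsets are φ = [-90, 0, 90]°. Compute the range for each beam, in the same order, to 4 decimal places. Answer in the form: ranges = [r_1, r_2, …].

beam 1: φ=-90°, α=240°
  direction (-0.5000, -0.8660); cell (4,6); t to first gridline: x 1.0200, y 0.5196 (then +2.0000 / +1.1547)
    (4,5) via y @ 0.5196
    (3,5) via x @ 1.0200
    (3,4) via y @ 1.6743
    (3,3) via y @ 2.8290
    (2,3) via x @ 3.0200
    (2,2) via y @ 3.9837  # hit
  → r_1 = 3.9837
beam 2: φ=0°, α=330°
  direction (0.8660, -0.5000); cell (4,6); t to first gridline: x 0.5658, y 0.9000 (then +1.1547 / +2.0000)
    (5,6) via x @ 0.5658
    (5,5) via y @ 0.9000
    (6,5) via x @ 1.7205  # hit
  → r_2 = 1.7205
beam 3: φ=90°, α=60°
  direction (0.5000, 0.8660); cell (4,6); t to first gridline: x 0.9800, y 0.6351 (then +2.0000 / +1.1547)
    (4,7) via y @ 0.6351  # hit
  → r_3 = 0.6351

ranges = [3.9837, 1.7205, 0.6351]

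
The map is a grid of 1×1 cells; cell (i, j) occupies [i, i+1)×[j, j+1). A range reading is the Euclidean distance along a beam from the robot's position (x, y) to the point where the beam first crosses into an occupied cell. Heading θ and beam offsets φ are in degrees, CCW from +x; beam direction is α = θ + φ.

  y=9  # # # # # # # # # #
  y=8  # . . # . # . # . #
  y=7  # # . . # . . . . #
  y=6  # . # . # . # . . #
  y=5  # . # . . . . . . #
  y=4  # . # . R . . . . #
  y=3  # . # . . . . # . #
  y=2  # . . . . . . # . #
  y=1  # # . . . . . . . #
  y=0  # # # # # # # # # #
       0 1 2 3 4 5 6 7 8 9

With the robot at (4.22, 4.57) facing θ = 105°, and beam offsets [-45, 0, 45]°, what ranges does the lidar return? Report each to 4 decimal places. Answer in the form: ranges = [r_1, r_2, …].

beam 1: φ=-45°, α=60°
  cosα=0.5000 sinα=0.8660 | (4,4) | tMaxX 1.5600 tMaxY 0.4965 | tΔX 2.0000 tΔY 1.1547
    t=0.4965 [y] (4,5)
    t=1.5600 [x] (5,5)
    t=1.6512 [y] (5,6)
    t=2.8059 [y] (5,7)
    t=3.5600 [x] (6,7)
    t=3.9606 [y] (6,8)
    t=5.1153 [y] (6,9) — stop
  → r_1 = 5.1153
beam 2: φ=0°, α=105°
  cosα=-0.2588 sinα=0.9659 | (4,4) | tMaxX 0.8500 tMaxY 0.4452 | tΔX 3.8637 tΔY 1.0353
    t=0.4452 [y] (4,5)
    t=0.8500 [x] (3,5)
    t=1.4804 [y] (3,6)
    t=2.5157 [y] (3,7)
    t=3.5510 [y] (3,8) — stop
  → r_2 = 3.5510
beam 3: φ=45°, α=150°
  cosα=-0.8660 sinα=0.5000 | (4,4) | tMaxX 0.2540 tMaxY 0.8600 | tΔX 1.1547 tΔY 2.0000
    t=0.2540 [x] (3,4)
    t=0.8600 [y] (3,5)
    t=1.4087 [x] (2,5) — stop
  → r_3 = 1.4087

ranges = [5.1153, 3.5510, 1.4087]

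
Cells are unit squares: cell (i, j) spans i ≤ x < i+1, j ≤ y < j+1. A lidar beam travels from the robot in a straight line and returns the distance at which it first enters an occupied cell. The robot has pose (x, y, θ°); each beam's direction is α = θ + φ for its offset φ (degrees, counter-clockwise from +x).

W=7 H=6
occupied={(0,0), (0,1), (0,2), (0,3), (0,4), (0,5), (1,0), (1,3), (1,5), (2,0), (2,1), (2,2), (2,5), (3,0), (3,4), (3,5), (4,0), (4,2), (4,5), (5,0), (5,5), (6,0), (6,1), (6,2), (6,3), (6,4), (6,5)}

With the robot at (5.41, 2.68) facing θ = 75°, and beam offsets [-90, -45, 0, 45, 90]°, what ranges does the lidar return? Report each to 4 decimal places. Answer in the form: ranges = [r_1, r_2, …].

beam 1: φ=-90°, α=345°
  direction (0.9659, -0.2588); cell (5,2); t to first gridline: x 0.6108, y 2.6273 (then +1.0353 / +3.8637)
    (6,2) via x @ 0.6108  # hit
  → r_1 = 0.6108
beam 2: φ=-45°, α=30°
  direction (0.8660, 0.5000); cell (5,2); t to first gridline: x 0.6813, y 0.6400 (then +1.1547 / +2.0000)
    (5,3) via y @ 0.6400
    (6,3) via x @ 0.6813  # hit
  → r_2 = 0.6813
beam 3: φ=0°, α=75°
  direction (0.2588, 0.9659); cell (5,2); t to first gridline: x 2.2796, y 0.3313 (then +3.8637 / +1.0353)
    (5,3) via y @ 0.3313
    (5,4) via y @ 1.3666
    (6,4) via x @ 2.2796  # hit
  → r_3 = 2.2796
beam 4: φ=45°, α=120°
  direction (-0.5000, 0.8660); cell (5,2); t to first gridline: x 0.8200, y 0.3695 (then +2.0000 / +1.1547)
    (5,3) via y @ 0.3695
    (4,3) via x @ 0.8200
    (4,4) via y @ 1.5242
    (4,5) via y @ 2.6789  # hit
  → r_4 = 2.6789
beam 5: φ=90°, α=165°
  direction (-0.9659, 0.2588); cell (5,2); t to first gridline: x 0.4245, y 1.2364 (then +1.0353 / +3.8637)
    (4,2) via x @ 0.4245  # hit
  → r_5 = 0.4245

ranges = [0.6108, 0.6813, 2.2796, 2.6789, 0.4245]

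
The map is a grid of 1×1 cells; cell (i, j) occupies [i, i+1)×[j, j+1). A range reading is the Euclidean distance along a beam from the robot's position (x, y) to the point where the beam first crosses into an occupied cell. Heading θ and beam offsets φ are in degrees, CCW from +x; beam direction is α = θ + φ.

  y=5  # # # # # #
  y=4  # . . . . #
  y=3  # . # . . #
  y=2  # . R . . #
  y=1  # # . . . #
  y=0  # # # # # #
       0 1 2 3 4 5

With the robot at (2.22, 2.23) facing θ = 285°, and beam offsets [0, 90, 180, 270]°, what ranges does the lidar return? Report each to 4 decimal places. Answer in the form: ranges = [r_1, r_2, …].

ranges = [1.2734, 2.8781, 0.7972, 0.8887]

beam 1: φ=0°, α=285°
  cosα=0.2588 sinα=-0.9659 | (2,2) | tMaxX 3.0137 tMaxY 0.2381 | tΔX 3.8637 tΔY 1.0353
    t=0.2381 [y] (2,1)
    t=1.2734 [y] (2,0) — stop
  → r_1 = 1.2734
beam 2: φ=90°, α=15°
  cosα=0.9659 sinα=0.2588 | (2,2) | tMaxX 0.8075 tMaxY 2.9751 | tΔX 1.0353 tΔY 3.8637
    t=0.8075 [x] (3,2)
    t=1.8428 [x] (4,2)
    t=2.8781 [x] (5,2) — stop
  → r_2 = 2.8781
beam 3: φ=180°, α=105°
  cosα=-0.2588 sinα=0.9659 | (2,2) | tMaxX 0.8500 tMaxY 0.7972 | tΔX 3.8637 tΔY 1.0353
    t=0.7972 [y] (2,3) — stop
  → r_3 = 0.7972
beam 4: φ=270°, α=195°
  cosα=-0.9659 sinα=-0.2588 | (2,2) | tMaxX 0.2278 tMaxY 0.8887 | tΔX 1.0353 tΔY 3.8637
    t=0.2278 [x] (1,2)
    t=0.8887 [y] (1,1) — stop
  → r_4 = 0.8887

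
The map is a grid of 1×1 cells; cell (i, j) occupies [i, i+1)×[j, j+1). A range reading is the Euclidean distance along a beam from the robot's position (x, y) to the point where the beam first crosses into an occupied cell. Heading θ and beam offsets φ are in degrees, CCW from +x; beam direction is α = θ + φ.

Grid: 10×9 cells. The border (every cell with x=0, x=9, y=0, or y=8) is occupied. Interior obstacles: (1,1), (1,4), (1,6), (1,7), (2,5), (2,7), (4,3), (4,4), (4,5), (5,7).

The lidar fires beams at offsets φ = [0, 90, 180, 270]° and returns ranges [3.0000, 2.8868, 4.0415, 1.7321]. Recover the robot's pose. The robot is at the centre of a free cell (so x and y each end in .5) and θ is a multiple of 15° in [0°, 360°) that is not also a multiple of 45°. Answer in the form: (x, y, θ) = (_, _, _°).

The pose lattice has 46·16 = 736 candidates. Test each by forward raycasting.
  (6.5, 3.5, 300°): beam 1 = 2.8868 ≠ 3.0000 ✗
  (5.5, 5.5, 105°): beam 1 = 1.5529 ≠ 3.0000 ✗
  (8.5, 6.5, 120°): beam 1 = 1.7321 ≠ 3.0000 ✗
  (7.5, 4.5, 105°): beam 1 = 3.6235 ≠ 3.0000 ✗
  (5.5, 3.5, 345°): beam 1 = 3.6235 ≠ 3.0000 ✗
  …
  (7.5, 4.5, 60°): r_1=3.0000, r_2=2.8868, r_3=4.0415, r_4=1.7321 — all match ✓
Unique over the lattice → pose = (7.5, 4.5, 60°).

(x, y, θ) = (7.5, 4.5, 60°)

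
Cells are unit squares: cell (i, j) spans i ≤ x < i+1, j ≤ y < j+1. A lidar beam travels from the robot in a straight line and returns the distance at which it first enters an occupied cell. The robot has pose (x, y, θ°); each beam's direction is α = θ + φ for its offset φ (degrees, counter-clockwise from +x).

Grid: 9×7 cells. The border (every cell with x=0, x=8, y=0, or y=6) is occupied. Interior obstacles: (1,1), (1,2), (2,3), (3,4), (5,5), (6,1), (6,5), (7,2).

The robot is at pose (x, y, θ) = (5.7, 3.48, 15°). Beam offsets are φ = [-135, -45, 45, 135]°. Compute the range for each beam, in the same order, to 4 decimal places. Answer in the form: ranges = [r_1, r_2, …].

beam 1: φ=-135°, α=240°
  d=(-0.5000,-0.8660)  start (5,3)  tX=1.4000 tY=0.5543  stride 1/|dx|=2.0000 1/|dy|=1.1547
    cross y-line → (5,2), t=0.5543
    cross x-line → (4,2), t=1.4000
    cross y-line → (4,1), t=1.7090
    cross y-line → (4,0), t=2.8637 (wall)
  → r_1 = 2.8637
beam 2: φ=-45°, α=330°
  d=(0.8660,-0.5000)  start (5,3)  tX=0.3464 tY=0.9600  stride 1/|dx|=1.1547 1/|dy|=2.0000
    cross x-line → (6,3), t=0.3464
    cross y-line → (6,2), t=0.9600
    cross x-line → (7,2), t=1.5011 (wall)
  → r_2 = 1.5011
beam 3: φ=45°, α=60°
  d=(0.5000,0.8660)  start (5,3)  tX=0.6000 tY=0.6004  stride 1/|dx|=2.0000 1/|dy|=1.1547
    cross x-line → (6,3), t=0.6000
    cross y-line → (6,4), t=0.6004
    cross y-line → (6,5), t=1.7551 (wall)
  → r_3 = 1.7551
beam 4: φ=135°, α=150°
  d=(-0.8660,0.5000)  start (5,3)  tX=0.8083 tY=1.0400  stride 1/|dx|=1.1547 1/|dy|=2.0000
    cross x-line → (4,3), t=0.8083
    cross y-line → (4,4), t=1.0400
    cross x-line → (3,4), t=1.9630 (wall)
  → r_4 = 1.9630

ranges = [2.8637, 1.5011, 1.7551, 1.9630]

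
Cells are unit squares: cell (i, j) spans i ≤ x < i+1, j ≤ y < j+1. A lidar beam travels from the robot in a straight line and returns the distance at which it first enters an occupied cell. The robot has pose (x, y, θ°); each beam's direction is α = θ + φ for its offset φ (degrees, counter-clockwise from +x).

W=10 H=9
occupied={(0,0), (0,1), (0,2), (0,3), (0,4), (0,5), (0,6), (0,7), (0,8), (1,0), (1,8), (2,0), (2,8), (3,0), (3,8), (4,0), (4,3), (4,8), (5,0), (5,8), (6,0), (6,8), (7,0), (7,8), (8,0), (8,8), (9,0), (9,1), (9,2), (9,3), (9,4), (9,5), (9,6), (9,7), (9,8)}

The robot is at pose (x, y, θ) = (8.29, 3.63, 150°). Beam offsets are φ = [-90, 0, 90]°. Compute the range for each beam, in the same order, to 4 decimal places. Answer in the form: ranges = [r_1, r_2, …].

ranges = [1.4200, 8.4178, 3.0369]

beam 1: φ=-90°, α=60°
  cosα=0.5000 sinα=0.8660 | (8,3) | tMaxX 1.4200 tMaxY 0.4272 | tΔX 2.0000 tΔY 1.1547
    t=0.4272 [y] (8,4)
    t=1.4200 [x] (9,4) — stop
  → r_1 = 1.4200
beam 2: φ=0°, α=150°
  cosα=-0.8660 sinα=0.5000 | (8,3) | tMaxX 0.3349 tMaxY 0.7400 | tΔX 1.1547 tΔY 2.0000
    t=0.3349 [x] (7,3)
    t=0.7400 [y] (7,4)
    t=1.4896 [x] (6,4)
    t=2.6443 [x] (5,4)
    t=2.7400 [y] (5,5)
    t=3.7990 [x] (4,5)
    t=4.7400 [y] (4,6)
    t=4.9537 [x] (3,6)
    t=6.1084 [x] (2,6)
    t=6.7400 [y] (2,7)
    t=7.2631 [x] (1,7)
    t=8.4178 [x] (0,7) — stop
  → r_2 = 8.4178
beam 3: φ=90°, α=240°
  cosα=-0.5000 sinα=-0.8660 | (8,3) | tMaxX 0.5800 tMaxY 0.7275 | tΔX 2.0000 tΔY 1.1547
    t=0.5800 [x] (7,3)
    t=0.7275 [y] (7,2)
    t=1.8822 [y] (7,1)
    t=2.5800 [x] (6,1)
    t=3.0369 [y] (6,0) — stop
  → r_3 = 3.0369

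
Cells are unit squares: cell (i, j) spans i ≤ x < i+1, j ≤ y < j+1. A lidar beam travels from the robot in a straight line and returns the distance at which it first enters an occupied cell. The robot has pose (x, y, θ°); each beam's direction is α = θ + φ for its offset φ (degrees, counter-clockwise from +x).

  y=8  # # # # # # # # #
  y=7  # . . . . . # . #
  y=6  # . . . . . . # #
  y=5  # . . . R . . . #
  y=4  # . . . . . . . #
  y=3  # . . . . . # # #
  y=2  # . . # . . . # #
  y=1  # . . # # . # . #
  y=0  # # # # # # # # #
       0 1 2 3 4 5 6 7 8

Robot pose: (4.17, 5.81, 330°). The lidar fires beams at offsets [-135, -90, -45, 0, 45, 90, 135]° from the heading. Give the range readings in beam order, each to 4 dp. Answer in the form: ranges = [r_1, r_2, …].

ranges = [3.2818, 5.5541, 4.9797, 3.6200, 2.9298, 2.5288, 2.2673]

beam 1: φ=-135°, α=195°
  d=(-0.9659,-0.2588)  start (4,5)  tX=0.1760 tY=3.1296  stride 1/|dx|=1.0353 1/|dy|=3.8637
    cross x-line → (3,5), t=0.1760
    cross x-line → (2,5), t=1.2113
    cross x-line → (1,5), t=2.2465
    cross y-line → (1,4), t=3.1296
    cross x-line → (0,4), t=3.2818 (wall)
  → r_1 = 3.2818
beam 2: φ=-90°, α=240°
  d=(-0.5000,-0.8660)  start (4,5)  tX=0.3400 tY=0.9353  stride 1/|dx|=2.0000 1/|dy|=1.1547
    cross x-line → (3,5), t=0.3400
    cross y-line → (3,4), t=0.9353
    cross y-line → (3,3), t=2.0900
    cross x-line → (2,3), t=2.3400
    cross y-line → (2,2), t=3.2447
    cross x-line → (1,2), t=4.3400
    cross y-line → (1,1), t=4.3994
    cross y-line → (1,0), t=5.5541 (wall)
  → r_2 = 5.5541
beam 3: φ=-45°, α=285°
  d=(0.2588,-0.9659)  start (4,5)  tX=3.2069 tY=0.8386  stride 1/|dx|=3.8637 1/|dy|=1.0353
    cross y-line → (4,4), t=0.8386
    cross y-line → (4,3), t=1.8738
    cross y-line → (4,2), t=2.9091
    cross x-line → (5,2), t=3.2069
    cross y-line → (5,1), t=3.9444
    cross y-line → (5,0), t=4.9797 (wall)
  → r_3 = 4.9797
beam 4: φ=0°, α=330°
  d=(0.8660,-0.5000)  start (4,5)  tX=0.9584 tY=1.6200  stride 1/|dx|=1.1547 1/|dy|=2.0000
    cross x-line → (5,5), t=0.9584
    cross y-line → (5,4), t=1.6200
    cross x-line → (6,4), t=2.1131
    cross x-line → (7,4), t=3.2678
    cross y-line → (7,3), t=3.6200 (wall)
  → r_4 = 3.6200
beam 5: φ=45°, α=15°
  d=(0.9659,0.2588)  start (4,5)  tX=0.8593 tY=0.7341  stride 1/|dx|=1.0353 1/|dy|=3.8637
    cross y-line → (4,6), t=0.7341
    cross x-line → (5,6), t=0.8593
    cross x-line → (6,6), t=1.8946
    cross x-line → (7,6), t=2.9298 (wall)
  → r_5 = 2.9298
beam 6: φ=90°, α=60°
  d=(0.5000,0.8660)  start (4,5)  tX=1.6600 tY=0.2194  stride 1/|dx|=2.0000 1/|dy|=1.1547
    cross y-line → (4,6), t=0.2194
    cross y-line → (4,7), t=1.3741
    cross x-line → (5,7), t=1.6600
    cross y-line → (5,8), t=2.5288 (wall)
  → r_6 = 2.5288
beam 7: φ=135°, α=105°
  d=(-0.2588,0.9659)  start (4,5)  tX=0.6568 tY=0.1967  stride 1/|dx|=3.8637 1/|dy|=1.0353
    cross y-line → (4,6), t=0.1967
    cross x-line → (3,6), t=0.6568
    cross y-line → (3,7), t=1.2320
    cross y-line → (3,8), t=2.2673 (wall)
  → r_7 = 2.2673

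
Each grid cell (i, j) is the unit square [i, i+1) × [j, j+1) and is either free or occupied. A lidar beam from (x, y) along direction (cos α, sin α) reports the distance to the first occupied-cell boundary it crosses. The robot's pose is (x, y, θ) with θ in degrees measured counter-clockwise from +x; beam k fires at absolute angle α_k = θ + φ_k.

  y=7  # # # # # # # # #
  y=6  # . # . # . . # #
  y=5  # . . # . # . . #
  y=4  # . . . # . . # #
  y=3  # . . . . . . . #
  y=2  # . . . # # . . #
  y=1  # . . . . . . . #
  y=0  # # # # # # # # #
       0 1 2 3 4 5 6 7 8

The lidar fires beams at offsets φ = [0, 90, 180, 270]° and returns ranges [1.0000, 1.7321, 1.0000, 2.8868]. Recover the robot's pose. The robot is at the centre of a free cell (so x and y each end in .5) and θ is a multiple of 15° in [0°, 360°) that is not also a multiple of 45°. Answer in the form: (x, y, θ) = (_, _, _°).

(x, y, θ) = (6.5, 3.5, 30°)

Enumerate (i+0.5, j+0.5, θ) over the 33 free cells and 16 admissible headings. For each, cast all 4 beams and compare to the given ranges.
  (2.5, 4.5, 300°): beam 1 = 4.0415 ≠ 1.0000 ✗
  (1.5, 3.5, 300°): beam 1 = 2.8868 ≠ 1.0000 ✗
  (3.5, 2.5, 165°): beam 1 = 2.5882 ≠ 1.0000 ✗
  (3.5, 2.5, 60°): beam 1 = 1.7321 ≠ 1.0000 ✗
  …
  (6.5, 3.5, 30°): r_1=1.0000, r_2=1.7321, r_3=1.0000, r_4=2.8868 — all match ✓
Only this pose fits every beam.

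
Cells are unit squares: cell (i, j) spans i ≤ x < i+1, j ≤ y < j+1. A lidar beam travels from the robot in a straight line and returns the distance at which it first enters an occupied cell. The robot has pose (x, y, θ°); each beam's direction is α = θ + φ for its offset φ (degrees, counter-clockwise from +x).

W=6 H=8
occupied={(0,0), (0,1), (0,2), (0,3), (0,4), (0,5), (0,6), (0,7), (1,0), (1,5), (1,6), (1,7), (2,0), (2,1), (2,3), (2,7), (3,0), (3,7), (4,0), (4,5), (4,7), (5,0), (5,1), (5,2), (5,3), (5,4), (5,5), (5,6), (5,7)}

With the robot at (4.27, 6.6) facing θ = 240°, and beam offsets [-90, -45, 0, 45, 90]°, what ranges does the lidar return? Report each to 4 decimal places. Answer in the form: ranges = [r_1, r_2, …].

ranges = [0.8000, 2.3501, 3.0022, 0.6212, 0.8429]

beam 1: φ=-90°, α=150°
  cosα=-0.8660 sinα=0.5000 | (4,6) | tMaxX 0.3118 tMaxY 0.8000 | tΔX 1.1547 tΔY 2.0000
    t=0.3118 [x] (3,6)
    t=0.8000 [y] (3,7) — stop
  → r_1 = 0.8000
beam 2: φ=-45°, α=195°
  cosα=-0.9659 sinα=-0.2588 | (4,6) | tMaxX 0.2795 tMaxY 2.3182 | tΔX 1.0353 tΔY 3.8637
    t=0.2795 [x] (3,6)
    t=1.3148 [x] (2,6)
    t=2.3182 [y] (2,5)
    t=2.3501 [x] (1,5) — stop
  → r_2 = 2.3501
beam 3: φ=0°, α=240°
  cosα=-0.5000 sinα=-0.8660 | (4,6) | tMaxX 0.5400 tMaxY 0.6928 | tΔX 2.0000 tΔY 1.1547
    t=0.5400 [x] (3,6)
    t=0.6928 [y] (3,5)
    t=1.8475 [y] (3,4)
    t=2.5400 [x] (2,4)
    t=3.0022 [y] (2,3) — stop
  → r_3 = 3.0022
beam 4: φ=45°, α=285°
  cosα=0.2588 sinα=-0.9659 | (4,6) | tMaxX 2.8205 tMaxY 0.6212 | tΔX 3.8637 tΔY 1.0353
    t=0.6212 [y] (4,5) — stop
  → r_4 = 0.6212
beam 5: φ=90°, α=330°
  cosα=0.8660 sinα=-0.5000 | (4,6) | tMaxX 0.8429 tMaxY 1.2000 | tΔX 1.1547 tΔY 2.0000
    t=0.8429 [x] (5,6) — stop
  → r_5 = 0.8429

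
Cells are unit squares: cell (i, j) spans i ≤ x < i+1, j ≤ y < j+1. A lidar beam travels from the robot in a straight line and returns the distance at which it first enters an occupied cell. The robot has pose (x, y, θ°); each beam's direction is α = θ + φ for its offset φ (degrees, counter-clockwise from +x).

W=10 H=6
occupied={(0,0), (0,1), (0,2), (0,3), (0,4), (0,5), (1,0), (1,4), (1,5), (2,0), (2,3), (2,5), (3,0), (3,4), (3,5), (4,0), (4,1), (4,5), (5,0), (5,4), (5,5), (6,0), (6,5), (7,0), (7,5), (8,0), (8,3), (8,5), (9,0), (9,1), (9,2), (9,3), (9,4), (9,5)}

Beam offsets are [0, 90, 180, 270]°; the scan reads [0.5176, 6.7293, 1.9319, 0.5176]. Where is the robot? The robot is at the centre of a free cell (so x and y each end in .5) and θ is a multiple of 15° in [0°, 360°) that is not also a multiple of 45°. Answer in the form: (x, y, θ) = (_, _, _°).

(x, y, θ) = (1.5, 1.5, 285°)

Enumerate (i+0.5, j+0.5, θ) over the 26 free cells and 16 admissible headings. For each, cast all 4 beams and compare to the given ranges.
  (6.5, 4.5, 120°): beam 1 = 0.5774 ≠ 0.5176 ✗
  (6.5, 3.5, 240°): beam 1 = 2.8868 ≠ 0.5176 ✗
  (6.5, 3.5, 210°): beam 1 = 5.0000 ≠ 0.5176 ✗
  (2.5, 1.5, 75°): beam 1 = 1.5529 ≠ 0.5176 ✗
  …
  (1.5, 1.5, 285°): r_1=0.5176, r_2=6.7293, r_3=1.9319, r_4=0.5176 — all match ✓
Unique over the lattice → pose = (1.5, 1.5, 285°).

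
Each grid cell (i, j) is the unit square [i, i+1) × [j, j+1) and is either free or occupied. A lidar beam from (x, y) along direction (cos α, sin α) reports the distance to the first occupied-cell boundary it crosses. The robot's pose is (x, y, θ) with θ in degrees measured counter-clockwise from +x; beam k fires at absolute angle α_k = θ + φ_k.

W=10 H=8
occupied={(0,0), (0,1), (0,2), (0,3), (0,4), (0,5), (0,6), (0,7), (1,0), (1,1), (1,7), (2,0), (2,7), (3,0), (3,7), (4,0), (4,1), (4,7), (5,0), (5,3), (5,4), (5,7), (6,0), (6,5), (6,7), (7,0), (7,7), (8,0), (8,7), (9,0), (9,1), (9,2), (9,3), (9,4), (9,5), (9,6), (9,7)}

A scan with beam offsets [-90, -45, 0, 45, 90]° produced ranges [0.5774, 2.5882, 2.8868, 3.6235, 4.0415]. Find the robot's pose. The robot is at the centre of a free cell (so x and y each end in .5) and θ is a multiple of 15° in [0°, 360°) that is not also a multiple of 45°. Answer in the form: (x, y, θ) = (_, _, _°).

Enumerate (i+0.5, j+0.5, θ) over the 43 free cells and 16 admissible headings. For each, cast all 5 beams and compare to the given ranges.
  (2.5, 2.5, 195°): beam 1 = 4.6587 ≠ 0.5774 ✗
  (1.5, 2.5, 150°): beam 1 = 5.1962 ≠ 0.5774 ✗
  (3.5, 4.5, 165°): beam 1 = 2.5882 ≠ 0.5774 ✗
  (4.5, 5.5, 150°): beam 1 = 1.7321 ≠ 0.5774 ✗
  …
  (4.5, 4.5, 120°): r_1=0.5774, r_2=2.5882, r_3=2.8868, r_4=3.6235, r_5=4.0415 — all match ✓
No second candidate reproduces the full scan.

(x, y, θ) = (4.5, 4.5, 120°)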